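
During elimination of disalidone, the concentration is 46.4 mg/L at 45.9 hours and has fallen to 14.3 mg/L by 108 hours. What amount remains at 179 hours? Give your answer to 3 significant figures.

3.72 mg/L

Over Δt = 108 − 45.9 = 62.1 hours, the level fell by a factor of 46.4/14.3 ≈ 3.2448.
n = log₂(3.2448) ≈ 1.6981 half-lives, so t½ = 62.1/1.6981 ≈ 36.57 hours.
From t = 108 to t = 179: 14.3 × (1/2)^((179−108)/36.57) ≈ 3.723 mg/L.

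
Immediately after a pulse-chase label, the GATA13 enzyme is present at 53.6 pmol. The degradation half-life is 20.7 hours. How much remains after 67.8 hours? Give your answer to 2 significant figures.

5.5 pmol

Number of half-lives: n = 67.8/20.7 ≈ 3.2754.
Remaining = 53.6 × (1/2)^3.2754 = 53.6 × 0.10328 ≈ 5.5358 pmol.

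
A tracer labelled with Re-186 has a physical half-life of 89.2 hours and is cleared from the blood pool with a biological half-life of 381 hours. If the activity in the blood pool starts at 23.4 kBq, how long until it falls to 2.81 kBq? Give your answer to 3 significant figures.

221 hours

1/t_eff = 1/t_phys + 1/t_biol = 1/89.2 + 1/381 = 0.013835 per hour.
t_eff = 89.2 × 381 / (89.2 + 381) ≈ 72.278 hours.
n = log₂(23.4/2.81) ≈ 3.0579; t = 3.0579 × 72.278 ≈ 221.02 hours.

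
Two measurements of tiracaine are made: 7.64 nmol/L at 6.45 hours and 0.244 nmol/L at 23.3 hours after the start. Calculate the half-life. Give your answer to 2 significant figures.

Over Δt = 23.3 − 6.45 = 16.85 hours, the level fell by a factor of 7.64/0.244 ≈ 31.311.
n = log₂(31.311) ≈ 4.9686 half-lives, so t½ = 16.85/4.9686 ≈ 3.3913 hours.

3.4 hours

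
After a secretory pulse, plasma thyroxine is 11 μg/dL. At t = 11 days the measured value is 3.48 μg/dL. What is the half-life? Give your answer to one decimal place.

6.6 days

A/A₀ = 3.48/11 ≈ 0.31636.
n = log₂(3.1609) ≈ 1.6603 half-lives elapsed in 11 days.
t½ = 11/1.6603 ≈ 6.6251 days.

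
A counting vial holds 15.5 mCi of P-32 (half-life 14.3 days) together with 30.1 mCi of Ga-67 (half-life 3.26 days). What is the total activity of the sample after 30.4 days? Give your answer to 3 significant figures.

3.60 mCi

P-32: 15.5 × (1/2)^(30.4/14.3) = 15.5 × (1/2)^2.1259 ≈ 3.5512 mCi.
Ga-67: 30.1 × (1/2)^(30.4/3.26) = 30.1 × (1/2)^9.3252 ≈ 0.046926 mCi.
Total = 3.5512 + 0.046926 ≈ 3.5982 mCi.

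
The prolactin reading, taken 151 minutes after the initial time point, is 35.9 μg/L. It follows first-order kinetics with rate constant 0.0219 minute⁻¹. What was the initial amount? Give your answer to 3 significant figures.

t½ = ln 2 / k = 0.69315 / 0.0219 ≈ 31.651 minutes.
Number of half-lives elapsed: n = 151/31.651 ≈ 4.7708.
A₀ = A × 2^n = 35.9 × 2^4.7708 = 35.9 × 27.3 ≈ 980.08 μg/L.

980 μg/L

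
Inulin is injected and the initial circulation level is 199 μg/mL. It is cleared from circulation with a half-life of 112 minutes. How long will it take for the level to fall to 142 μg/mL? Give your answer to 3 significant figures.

Fraction remaining = 142/199 ≈ 0.71357.
n = log₂(199/142) = ln(1.4014)/ln 2 ≈ 0.48688 half-lives.
t = n × t½ = 0.48688 × 112 ≈ 54.53 minutes.

54.5 minutes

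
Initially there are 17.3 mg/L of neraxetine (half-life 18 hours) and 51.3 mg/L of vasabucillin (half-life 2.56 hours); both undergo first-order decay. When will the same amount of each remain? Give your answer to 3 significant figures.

4.68 hours

Set 17.3·(1/2)^(t/18) = 51.3·(1/2)^(t/2.56).
Taking log₂: log₂(17.3/51.3) = t·(1/18 − 1/2.56).
log₂(0.33723) = -1.5682; 1/18 − 1/2.56 = -0.33507.
t = -1.5682 / -0.33507 ≈ 4.6802 hours.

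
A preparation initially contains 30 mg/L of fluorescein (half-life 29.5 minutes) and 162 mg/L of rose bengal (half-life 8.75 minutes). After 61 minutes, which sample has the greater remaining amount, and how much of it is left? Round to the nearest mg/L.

fluorescein: 30 × (1/2)^2.0678 ≈ 7.1557 mg/L.
rose bengal: 162 × (1/2)^6.9714 ≈ 1.2909 mg/L.
Fluorescein has more remaining, at ≈ 7.1557 mg/L.

fluorescein, 7 mg/L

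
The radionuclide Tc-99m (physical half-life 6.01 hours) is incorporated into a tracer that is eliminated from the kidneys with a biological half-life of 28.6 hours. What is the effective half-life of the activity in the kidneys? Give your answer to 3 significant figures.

1/t_eff = 1/t_phys + 1/t_biol = 1/6.01 + 1/28.6 = 0.20135 per hour.
t_eff = 6.01 × 28.6 / (6.01 + 28.6) ≈ 4.9664 hours.

4.97 hours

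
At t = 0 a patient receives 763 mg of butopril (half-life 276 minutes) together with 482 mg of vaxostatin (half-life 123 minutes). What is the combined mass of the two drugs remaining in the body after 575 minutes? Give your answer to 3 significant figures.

199 mg

butopril: 763 × (1/2)^(575/276) = 763 × (1/2)^2.0833 ≈ 180.04 mg.
vaxostatin: 482 × (1/2)^(575/123) = 482 × (1/2)^4.6748 ≈ 18.871 mg.
Total = 180.04 + 18.871 ≈ 198.91 mg.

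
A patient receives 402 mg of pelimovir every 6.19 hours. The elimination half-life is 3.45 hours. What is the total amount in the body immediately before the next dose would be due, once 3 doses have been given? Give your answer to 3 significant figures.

159 mg

The 3 doses were given 18.57, 12.38, 6.19 hours ago.
Total = 402·(1/2)^(18.57/3.45) + 402·(1/2)^(12.38/3.45) + 402·(1/2)^(6.19/3.45)
      = 9.6361 + 33.42 + 115.91 ≈ 158.97 mg.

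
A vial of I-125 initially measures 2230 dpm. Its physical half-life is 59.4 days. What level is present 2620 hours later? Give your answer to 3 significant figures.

624 dpm

Convert the elapsed time: 2620 hours = 109.167 days.
Number of half-lives: n = 109.167/59.4 ≈ 1.8378.
Remaining = 2230 × (1/2)^1.8378 = 2230 × 0.27974 ≈ 623.83 dpm.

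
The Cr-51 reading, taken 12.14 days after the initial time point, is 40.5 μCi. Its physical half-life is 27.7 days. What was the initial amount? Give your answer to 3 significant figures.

54.9 μCi

Number of half-lives elapsed: n = 12.14/27.7 ≈ 0.43827.
A₀ = A × 2^n = 40.5 × 2^0.43827 = 40.5 × 1.355 ≈ 54.877 μCi.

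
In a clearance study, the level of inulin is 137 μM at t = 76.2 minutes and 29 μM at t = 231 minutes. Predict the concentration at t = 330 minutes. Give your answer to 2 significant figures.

Over Δt = 231 − 76.2 = 154.8 minutes, the level fell by a factor of 137/29 ≈ 4.7241.
n = log₂(4.7241) ≈ 2.2401 half-lives, so t½ = 154.8/2.2401 ≈ 69.106 minutes.
From t = 231 to t = 330: 29 × (1/2)^((330−231)/69.106) ≈ 10.743 μM.

11 μM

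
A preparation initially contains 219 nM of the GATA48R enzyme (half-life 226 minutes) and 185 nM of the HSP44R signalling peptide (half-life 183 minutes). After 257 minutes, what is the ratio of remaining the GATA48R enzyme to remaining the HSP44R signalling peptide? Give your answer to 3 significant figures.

GATA48R enzyme: 219 × (1/2)^(257/226) = 219 × (1/2)^1.1372 ≈ 99.569 nM.
HSP44R signalling peptide: 185 × (1/2)^(257/183) = 185 × (1/2)^1.4044 ≈ 69.89 nM.
Ratio ≈ 99.569 / 69.89 ≈ 1.4247.

1.42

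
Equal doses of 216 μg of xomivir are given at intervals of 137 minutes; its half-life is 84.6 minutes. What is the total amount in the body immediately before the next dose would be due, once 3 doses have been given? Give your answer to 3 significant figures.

The 3 doses were given 411, 274, 137 minutes ago.
Total = 216·(1/2)^(411/84.6) + 216·(1/2)^(274/84.6) + 216·(1/2)^(137/84.6)
      = 7.4474 + 22.882 + 70.302 ≈ 100.63 μg.

101 μg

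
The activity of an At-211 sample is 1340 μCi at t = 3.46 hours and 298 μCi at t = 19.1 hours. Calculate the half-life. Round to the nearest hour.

7 hours

Over Δt = 19.1 − 3.46 = 15.64 hours, the level fell by a factor of 1340/298 ≈ 4.4966.
n = log₂(4.4966) ≈ 2.1688 half-lives, so t½ = 15.64/2.1688 ≈ 7.2112 hours.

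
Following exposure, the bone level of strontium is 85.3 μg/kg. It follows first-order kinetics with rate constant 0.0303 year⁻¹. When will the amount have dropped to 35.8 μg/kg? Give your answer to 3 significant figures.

t½ = ln 2 / λ = 0.69315 / 0.0303 ≈ 22.876 years.
Fraction remaining = 35.8/85.3 ≈ 0.4197.
n = log₂(85.3/35.8) = ln(2.3827)/ln 2 ≈ 1.2526 half-lives.
t = n × t½ = 1.2526 × 22.876 ≈ 28.654 years.

28.7 years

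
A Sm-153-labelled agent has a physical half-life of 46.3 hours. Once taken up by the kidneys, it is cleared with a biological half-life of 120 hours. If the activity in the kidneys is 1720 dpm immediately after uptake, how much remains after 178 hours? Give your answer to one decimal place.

42.8 dpm

1/t_eff = 1/t_phys + 1/t_biol = 1/46.3 + 1/120 = 0.029932 per hour.
t_eff = 46.3 × 120 / (46.3 + 120) ≈ 33.41 hours.
Remaining = 1720 × (1/2)^(178/33.41) = 1720 × (1/2)^5.3278 ≈ 42.825 dpm.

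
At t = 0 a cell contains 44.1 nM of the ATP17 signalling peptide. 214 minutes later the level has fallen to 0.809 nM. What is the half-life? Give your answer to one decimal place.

37.1 minutes

A/A₀ = 0.809/44.1 ≈ 0.018345.
n = log₂(54.512) ≈ 5.7685 half-lives elapsed in 214 minutes.
t½ = 214/5.7685 ≈ 37.098 minutes.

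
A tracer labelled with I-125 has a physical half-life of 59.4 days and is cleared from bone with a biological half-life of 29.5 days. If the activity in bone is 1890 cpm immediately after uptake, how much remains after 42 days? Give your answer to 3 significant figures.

432 cpm

1/t_eff = 1/t_phys + 1/t_biol = 1/59.4 + 1/29.5 = 0.050733 per day.
t_eff = 59.4 × 29.5 / (59.4 + 29.5) ≈ 19.711 days.
Remaining = 1890 × (1/2)^(42/19.711) = 1890 × (1/2)^2.1308 ≈ 431.55 cpm.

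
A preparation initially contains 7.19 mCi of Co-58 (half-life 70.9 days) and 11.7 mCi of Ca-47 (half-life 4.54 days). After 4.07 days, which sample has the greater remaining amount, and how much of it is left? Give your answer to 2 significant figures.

Co-58: 7.19 × (1/2)^0.057405 ≈ 6.9095 mCi.
Ca-47: 11.7 × (1/2)^0.89648 ≈ 6.2852 mCi.
Co-58 has more remaining, at ≈ 6.9095 mCi.

Co-58, 6.9 mCi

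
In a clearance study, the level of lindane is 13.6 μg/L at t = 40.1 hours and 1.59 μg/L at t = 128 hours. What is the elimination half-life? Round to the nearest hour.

Over Δt = 128 − 40.1 = 87.9 hours, the level fell by a factor of 13.6/1.59 ≈ 8.5535.
n = log₂(8.5535) ≈ 3.0965 half-lives, so t½ = 87.9/3.0965 ≈ 28.387 hours.

28 hours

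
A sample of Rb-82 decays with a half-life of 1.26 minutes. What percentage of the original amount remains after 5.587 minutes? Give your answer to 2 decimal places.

4.63%

n = 5.587/1.26 ≈ 4.4341 half-lives.
Fraction remaining = (1/2)^4.4341 ≈ 0.046259, i.e. 4.6259%.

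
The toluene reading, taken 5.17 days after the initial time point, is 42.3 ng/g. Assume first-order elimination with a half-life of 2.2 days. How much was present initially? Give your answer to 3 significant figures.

216 ng/g

Number of half-lives elapsed: n = 5.17/2.2 ≈ 2.35.
A₀ = A × 2^n = 42.3 × 2^2.35 = 42.3 × 5.0982 ≈ 215.66 ng/g.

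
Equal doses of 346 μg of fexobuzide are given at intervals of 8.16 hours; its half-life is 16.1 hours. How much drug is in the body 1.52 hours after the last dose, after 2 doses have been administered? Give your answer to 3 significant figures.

The 2 doses were given 9.68, 1.52 hours ago.
Total = 346·(1/2)^(9.68/16.1) + 346·(1/2)^(1.52/16.1)
      = 228.08 + 324.08 ≈ 552.16 μg.

552 μg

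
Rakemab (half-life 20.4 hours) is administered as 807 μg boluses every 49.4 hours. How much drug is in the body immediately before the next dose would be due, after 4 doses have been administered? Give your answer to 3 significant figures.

185 μg

The 4 doses were given 197.6, 148.2, 98.8, 49.4 hours ago.
Total = 807·(1/2)^(197.6/20.4) + 807·(1/2)^(148.2/20.4) + 807·(1/2)^(98.8/20.4) + 807·(1/2)^(49.4/20.4)
      = 0.97952 + 5.2478 + 28.115 + 150.63 ≈ 184.97 μg.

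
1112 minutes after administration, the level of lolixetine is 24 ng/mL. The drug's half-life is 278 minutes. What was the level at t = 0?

384 ng/mL

Number of half-lives elapsed: n = 1112/278 ≈ 4.
A₀ = A × 2^n = 24 × 2^4 = 24 × 16 ≈ 384 ng/mL.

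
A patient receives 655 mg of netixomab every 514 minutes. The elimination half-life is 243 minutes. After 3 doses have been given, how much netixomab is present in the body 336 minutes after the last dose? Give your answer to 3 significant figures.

The 3 doses were given 1364, 850, 336 minutes ago.
Total = 655·(1/2)^(1364/243) + 655·(1/2)^(850/243) + 655·(1/2)^(336/243)
      = 13.382 + 57.977 + 251.19 ≈ 322.55 mg.

323 mg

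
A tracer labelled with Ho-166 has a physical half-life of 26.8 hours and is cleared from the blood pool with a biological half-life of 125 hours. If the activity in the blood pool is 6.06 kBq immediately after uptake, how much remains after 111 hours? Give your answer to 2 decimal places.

1/t_eff = 1/t_phys + 1/t_biol = 1/26.8 + 1/125 = 0.045313 per hour.
t_eff = 26.8 × 125 / (26.8 + 125) ≈ 22.069 hours.
Remaining = 6.06 × (1/2)^(111/22.069) = 6.06 × (1/2)^5.0298 ≈ 0.1855 kBq.

0.19 kBq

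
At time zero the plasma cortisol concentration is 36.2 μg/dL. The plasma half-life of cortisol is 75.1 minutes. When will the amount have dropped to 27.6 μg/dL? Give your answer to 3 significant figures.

29.4 minutes

Fraction remaining = 27.6/36.2 ≈ 0.76243.
n = log₂(36.2/27.6) = ln(1.3116)/ln 2 ≈ 0.39132 half-lives.
t = n × t½ = 0.39132 × 75.1 ≈ 29.388 minutes.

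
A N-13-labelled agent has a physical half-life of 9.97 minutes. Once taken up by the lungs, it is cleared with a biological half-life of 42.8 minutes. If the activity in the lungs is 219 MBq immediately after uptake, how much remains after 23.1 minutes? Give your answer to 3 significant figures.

1/t_eff = 1/t_phys + 1/t_biol = 1/9.97 + 1/42.8 = 0.12367 per minute.
t_eff = 9.97 × 42.8 / (9.97 + 42.8) ≈ 8.0863 minutes.
Remaining = 219 × (1/2)^(23.1/8.0863) = 219 × (1/2)^2.8567 ≈ 30.234 MBq.

30.2 MBq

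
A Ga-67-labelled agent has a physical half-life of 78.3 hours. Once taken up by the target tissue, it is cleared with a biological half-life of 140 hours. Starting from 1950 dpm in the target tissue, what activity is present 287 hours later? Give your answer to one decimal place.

1/t_eff = 1/t_phys + 1/t_biol = 1/78.3 + 1/140 = 0.019914 per hour.
t_eff = 78.3 × 140 / (78.3 + 140) ≈ 50.215 hours.
Remaining = 1950 × (1/2)^(287/50.215) = 1950 × (1/2)^5.7154 ≈ 37.113 dpm.

37.1 dpm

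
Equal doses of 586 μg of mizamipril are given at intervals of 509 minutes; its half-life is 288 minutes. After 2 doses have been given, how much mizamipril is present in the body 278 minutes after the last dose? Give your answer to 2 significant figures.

390 μg

The 2 doses were given 787, 278 minutes ago.
Total = 586·(1/2)^(787/288) + 586·(1/2)^(278/288)
      = 88.164 + 300.14 ≈ 388.3 μg.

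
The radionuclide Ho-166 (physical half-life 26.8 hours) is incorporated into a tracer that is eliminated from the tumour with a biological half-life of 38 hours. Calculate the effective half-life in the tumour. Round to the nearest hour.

16 hours

1/t_eff = 1/t_phys + 1/t_biol = 1/26.8 + 1/38 = 0.063629 per hour.
t_eff = 26.8 × 38 / (26.8 + 38) ≈ 15.716 hours.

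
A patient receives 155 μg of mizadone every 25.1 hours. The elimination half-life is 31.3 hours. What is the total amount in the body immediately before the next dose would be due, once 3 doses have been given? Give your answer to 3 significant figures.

169 μg

The 3 doses were given 75.3, 50.2, 25.1 hours ago.
Total = 155·(1/2)^(75.3/31.3) + 155·(1/2)^(50.2/31.3) + 155·(1/2)^(25.1/31.3)
      = 29.25 + 50.995 + 88.906 ≈ 169.15 μg.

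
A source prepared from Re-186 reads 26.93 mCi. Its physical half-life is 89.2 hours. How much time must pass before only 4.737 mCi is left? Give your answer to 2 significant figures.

Fraction remaining = 4.737/26.93 ≈ 0.1759.
n = log₂(26.93/4.737) = ln(5.685)/ln 2 ≈ 2.5072 half-lives.
t = n × t½ = 2.5072 × 89.2 ≈ 223.64 hours.

220 hours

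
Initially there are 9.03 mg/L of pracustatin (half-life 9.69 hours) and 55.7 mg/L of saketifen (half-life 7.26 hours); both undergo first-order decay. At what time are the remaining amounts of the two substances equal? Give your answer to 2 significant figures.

Set 9.03·(1/2)^(t/9.69) = 55.7·(1/2)^(t/7.26).
Taking log₂: log₂(9.03/55.7) = t·(1/9.69 − 1/7.26).
log₂(0.16212) = -2.6249; 1/9.69 − 1/7.26 = -0.034542.
t = -2.6249 / -0.034542 ≈ 75.991 hours.

76 hours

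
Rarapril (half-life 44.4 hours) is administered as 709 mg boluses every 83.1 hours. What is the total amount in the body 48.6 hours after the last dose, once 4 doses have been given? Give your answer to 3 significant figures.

The 4 doses were given 297.9, 214.8, 131.7, 48.6 hours ago.
Total = 709·(1/2)^(297.9/44.4) + 709·(1/2)^(214.8/44.4) + 709·(1/2)^(131.7/44.4) + 709·(1/2)^(48.6/44.4)
      = 6.7748 + 24.792 + 90.725 + 332 ≈ 454.29 mg.

454 mg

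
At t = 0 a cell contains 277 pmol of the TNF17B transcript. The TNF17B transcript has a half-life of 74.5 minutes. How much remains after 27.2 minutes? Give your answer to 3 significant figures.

215 pmol

Number of half-lives: n = 27.2/74.5 ≈ 0.3651.
Remaining = 277 × (1/2)^0.3651 = 277 × 0.77641 ≈ 215.07 pmol.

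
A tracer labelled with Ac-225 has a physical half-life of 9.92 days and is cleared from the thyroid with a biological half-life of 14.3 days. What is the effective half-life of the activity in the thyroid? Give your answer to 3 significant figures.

1/t_eff = 1/t_phys + 1/t_biol = 1/9.92 + 1/14.3 = 0.17074 per day.
t_eff = 9.92 × 14.3 / (9.92 + 14.3) ≈ 5.857 days.

5.86 days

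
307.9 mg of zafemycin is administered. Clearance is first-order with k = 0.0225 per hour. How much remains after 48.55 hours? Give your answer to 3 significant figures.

103 mg

t½ = ln 2 / k = 0.69315 / 0.0225 ≈ 30.807 hours.
Number of half-lives: n = 48.55/30.807 ≈ 1.576.
Remaining = 307.9 × (1/2)^1.576 = 307.9 × 0.33542 ≈ 103.28 mg.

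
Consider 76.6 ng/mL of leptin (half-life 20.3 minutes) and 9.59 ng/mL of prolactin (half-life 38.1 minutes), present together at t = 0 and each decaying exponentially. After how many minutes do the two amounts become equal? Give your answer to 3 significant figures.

Set 76.6·(1/2)^(t/20.3) = 9.59·(1/2)^(t/38.1).
Taking log₂: log₂(76.6/9.59) = t·(1/20.3 − 1/38.1).
log₂(7.9875) = 2.9977; 1/20.3 − 1/38.1 = 0.023014.
t = 2.9977 / 0.023014 ≈ 130.26 minutes.

130 minutes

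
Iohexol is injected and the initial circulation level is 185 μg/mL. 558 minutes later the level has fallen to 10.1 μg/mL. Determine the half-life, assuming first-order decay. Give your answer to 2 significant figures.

A/A₀ = 10.1/185 ≈ 0.054595.
n = log₂(18.317) ≈ 4.1951 half-lives elapsed in 558 minutes.
t½ = 558/4.1951 ≈ 133.01 minutes.

130 minutes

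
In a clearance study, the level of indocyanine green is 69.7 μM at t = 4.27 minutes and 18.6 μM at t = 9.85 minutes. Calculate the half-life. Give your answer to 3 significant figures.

Over Δt = 9.85 − 4.27 = 5.58 minutes, the level fell by a factor of 69.7/18.6 ≈ 3.7473.
n = log₂(3.7473) ≈ 1.9059 half-lives, so t½ = 5.58/1.9059 ≈ 2.9278 minutes.

2.93 minutes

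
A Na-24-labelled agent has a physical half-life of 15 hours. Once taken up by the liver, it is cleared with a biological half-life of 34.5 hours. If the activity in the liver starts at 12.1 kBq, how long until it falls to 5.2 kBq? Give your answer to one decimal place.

12.7 hours

1/t_eff = 1/t_phys + 1/t_biol = 1/15 + 1/34.5 = 0.095652 per hour.
t_eff = 15 × 34.5 / (15 + 34.5) ≈ 10.455 hours.
n = log₂(12.1/5.2) ≈ 1.2184; t = 1.2184 × 10.455 ≈ 12.738 hours.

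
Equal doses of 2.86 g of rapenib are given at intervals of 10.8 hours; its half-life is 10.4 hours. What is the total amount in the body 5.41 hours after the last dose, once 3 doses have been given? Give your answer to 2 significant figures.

The 3 doses were given 27.01, 16.21, 5.41 hours ago.
Total = 2.86·(1/2)^(27.01/10.4) + 2.86·(1/2)^(16.21/10.4) + 2.86·(1/2)^(5.41/10.4)
      = 0.47267 + 0.97088 + 1.9942 ≈ 3.4378 g.

3.4 g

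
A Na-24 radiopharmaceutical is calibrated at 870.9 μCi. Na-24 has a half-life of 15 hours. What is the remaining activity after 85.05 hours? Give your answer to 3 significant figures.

Number of half-lives: n = 85.05/15 ≈ 5.67.
Remaining = 870.9 × (1/2)^5.67 = 870.9 × 0.019641 ≈ 17.105 μCi.

17.1 μCi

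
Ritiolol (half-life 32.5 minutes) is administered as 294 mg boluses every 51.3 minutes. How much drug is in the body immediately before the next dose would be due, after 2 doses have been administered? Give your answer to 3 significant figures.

The 2 doses were given 102.6, 51.3 minutes ago.
Total = 294·(1/2)^(102.6/32.5) + 294·(1/2)^(51.3/32.5)
      = 32.962 + 98.443 ≈ 131.4 mg.

131 mg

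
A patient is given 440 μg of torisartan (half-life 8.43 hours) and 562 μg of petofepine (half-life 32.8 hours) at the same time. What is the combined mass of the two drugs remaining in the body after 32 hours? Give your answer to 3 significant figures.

317 μg

torisartan: 440 × (1/2)^(32/8.43) = 440 × (1/2)^3.796 ≈ 31.678 μg.
petofepine: 562 × (1/2)^(32/32.8) = 562 × (1/2)^0.97561 ≈ 285.79 μg.
Total = 31.678 + 285.79 ≈ 317.47 μg.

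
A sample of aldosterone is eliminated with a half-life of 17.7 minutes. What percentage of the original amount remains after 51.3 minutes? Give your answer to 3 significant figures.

n = 51.3/17.7 ≈ 2.8983 half-lives.
Fraction remaining = (1/2)^2.8983 ≈ 0.13413, i.e. 13.413%.

13.4%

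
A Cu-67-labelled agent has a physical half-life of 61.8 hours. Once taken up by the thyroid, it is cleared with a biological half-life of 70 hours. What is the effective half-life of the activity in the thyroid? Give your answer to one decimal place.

1/t_eff = 1/t_phys + 1/t_biol = 1/61.8 + 1/70 = 0.030467 per hour.
t_eff = 61.8 × 70 / (61.8 + 70) ≈ 32.822 hours.

32.8 hours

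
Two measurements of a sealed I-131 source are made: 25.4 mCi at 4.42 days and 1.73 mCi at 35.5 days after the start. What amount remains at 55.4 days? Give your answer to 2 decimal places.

Over Δt = 35.5 − 4.42 = 31.08 days, the level fell by a factor of 25.4/1.73 ≈ 14.682.
n = log₂(14.682) ≈ 3.876 half-lives, so t½ = 31.08/3.876 ≈ 8.0186 days.
From t = 35.5 to t = 55.4: 1.73 × (1/2)^((55.4−35.5)/8.0186) ≈ 0.30972 mCi.

0.31 mCi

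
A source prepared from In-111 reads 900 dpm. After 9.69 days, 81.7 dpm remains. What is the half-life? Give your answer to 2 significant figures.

2.8 days

A/A₀ = 81.7/900 ≈ 0.090778.
n = log₂(11.016) ≈ 3.4615 half-lives elapsed in 9.69 days.
t½ = 9.69/3.4615 ≈ 2.7994 days.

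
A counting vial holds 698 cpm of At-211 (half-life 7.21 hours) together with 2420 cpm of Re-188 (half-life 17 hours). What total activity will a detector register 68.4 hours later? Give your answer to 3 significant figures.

At-211: 698 × (1/2)^(68.4/7.21) = 698 × (1/2)^9.4868 ≈ 0.97283 cpm.
Re-188: 2420 × (1/2)^(68.4/17) = 2420 × (1/2)^4.0235 ≈ 148.8 cpm.
Total = 0.97283 + 148.8 ≈ 149.78 cpm.

150 cpm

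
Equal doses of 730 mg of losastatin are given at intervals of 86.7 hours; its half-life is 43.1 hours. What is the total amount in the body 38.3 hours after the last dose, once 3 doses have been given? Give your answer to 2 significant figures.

The 3 doses were given 211.7, 125, 38.3 hours ago.
Total = 730·(1/2)^(211.7/43.1) + 730·(1/2)^(125/43.1) + 730·(1/2)^(38.3/43.1)
      = 24.25 + 97.784 + 394.29 ≈ 516.33 mg.

520 mg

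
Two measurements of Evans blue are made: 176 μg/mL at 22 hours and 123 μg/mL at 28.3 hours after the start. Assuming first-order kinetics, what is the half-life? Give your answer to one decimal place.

Over Δt = 28.3 − 22 = 6.3 hours, the level fell by a factor of 176/123 ≈ 1.4309.
n = log₂(1.4309) ≈ 0.51692 half-lives, so t½ = 6.3/0.51692 ≈ 12.188 hours.

12.2 hours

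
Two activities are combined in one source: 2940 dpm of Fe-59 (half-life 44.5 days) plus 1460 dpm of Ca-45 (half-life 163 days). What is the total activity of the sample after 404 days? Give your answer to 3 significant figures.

Fe-59: 2940 × (1/2)^(404/44.5) = 2940 × (1/2)^9.0787 ≈ 5.4375 dpm.
Ca-45: 1460 × (1/2)^(404/163) = 1460 × (1/2)^2.4785 ≈ 261.96 dpm.
Total = 5.4375 + 261.96 ≈ 267.4 dpm.

267 dpm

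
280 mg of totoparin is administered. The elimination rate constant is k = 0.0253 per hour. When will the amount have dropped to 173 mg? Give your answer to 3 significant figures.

19.0 hours

t½ = ln 2 / k = 0.69315 / 0.0253 ≈ 27.397 hours.
Fraction remaining = 173/280 ≈ 0.61786.
n = log₂(280/173) = ln(1.6185)/ln 2 ≈ 0.69465 half-lives.
t = n × t½ = 0.69465 × 27.397 ≈ 19.032 hours.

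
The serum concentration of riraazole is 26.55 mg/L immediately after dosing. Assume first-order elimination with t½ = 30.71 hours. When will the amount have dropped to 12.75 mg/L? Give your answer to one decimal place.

32.5 hours

Fraction remaining = 12.75/26.55 ≈ 0.48023.
n = log₂(26.55/12.75) = ln(2.0824)/ln 2 ≈ 1.0582 half-lives.
t = n × t½ = 1.0582 × 30.71 ≈ 32.498 hours.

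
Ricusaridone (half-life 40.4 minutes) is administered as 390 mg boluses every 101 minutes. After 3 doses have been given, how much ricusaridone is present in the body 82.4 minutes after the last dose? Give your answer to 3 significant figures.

115 mg

The 3 doses were given 284.4, 183.4, 82.4 minutes ago.
Total = 390·(1/2)^(284.4/40.4) + 390·(1/2)^(183.4/40.4) + 390·(1/2)^(82.4/40.4)
      = 2.9644 + 16.769 + 94.86 ≈ 114.59 mg.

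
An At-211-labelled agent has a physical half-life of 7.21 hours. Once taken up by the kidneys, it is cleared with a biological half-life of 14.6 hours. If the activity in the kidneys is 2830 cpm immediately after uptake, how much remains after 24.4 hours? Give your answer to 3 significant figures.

1/t_eff = 1/t_phys + 1/t_biol = 1/7.21 + 1/14.6 = 0.20719 per hour.
t_eff = 7.21 × 14.6 / (7.21 + 14.6) ≈ 4.8265 hours.
Remaining = 2830 × (1/2)^(24.4/4.8265) = 2830 × (1/2)^5.0554 ≈ 85.105 cpm.

85.1 cpm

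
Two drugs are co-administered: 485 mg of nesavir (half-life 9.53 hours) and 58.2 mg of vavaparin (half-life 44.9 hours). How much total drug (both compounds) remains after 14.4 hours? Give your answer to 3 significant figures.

217 mg

nesavir: 485 × (1/2)^(14.4/9.53) = 485 × (1/2)^1.511 ≈ 170.17 mg.
vavaparin: 58.2 × (1/2)^(14.4/44.9) = 58.2 × (1/2)^0.32071 ≈ 46.599 mg.
Total = 170.17 + 46.599 ≈ 216.77 mg.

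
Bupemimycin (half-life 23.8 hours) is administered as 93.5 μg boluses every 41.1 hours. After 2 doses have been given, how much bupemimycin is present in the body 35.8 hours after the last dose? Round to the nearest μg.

The 2 doses were given 76.9, 35.8 hours ago.
Total = 93.5·(1/2)^(76.9/23.8) + 93.5·(1/2)^(35.8/23.8)
      = 9.9576 + 32.961 ≈ 42.919 μg.

43 μg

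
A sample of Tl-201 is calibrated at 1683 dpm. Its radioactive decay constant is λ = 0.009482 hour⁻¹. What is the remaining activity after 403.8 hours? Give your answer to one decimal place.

36.6 dpm

t½ = ln 2 / λ = 0.69315 / 0.009482 ≈ 73.101 hours.
Number of half-lives: n = 403.8/73.101 ≈ 5.5238.
Remaining = 1683 × (1/2)^5.5238 = 1683 × 0.021735 ≈ 36.58 dpm.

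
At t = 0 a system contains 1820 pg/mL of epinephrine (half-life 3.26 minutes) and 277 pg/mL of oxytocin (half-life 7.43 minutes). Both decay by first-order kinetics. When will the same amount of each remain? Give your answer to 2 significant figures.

Set 1820·(1/2)^(t/3.26) = 277·(1/2)^(t/7.43).
Taking log₂: log₂(1820/277) = t·(1/3.26 − 1/7.43).
log₂(6.5704) = 2.716; 1/3.26 − 1/7.43 = 0.17216.
t = 2.716 / 0.17216 ≈ 15.776 minutes.

16 minutes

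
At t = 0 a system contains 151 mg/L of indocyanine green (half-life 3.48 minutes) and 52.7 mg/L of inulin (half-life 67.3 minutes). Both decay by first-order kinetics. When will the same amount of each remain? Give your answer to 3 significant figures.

5.57 minutes

Set 151·(1/2)^(t/3.48) = 52.7·(1/2)^(t/67.3).
Taking log₂: log₂(151/52.7) = t·(1/3.48 − 1/67.3).
log₂(2.8653) = 1.5187; 1/3.48 − 1/67.3 = 0.2725.
t = 1.5187 / 0.2725 ≈ 5.5732 minutes.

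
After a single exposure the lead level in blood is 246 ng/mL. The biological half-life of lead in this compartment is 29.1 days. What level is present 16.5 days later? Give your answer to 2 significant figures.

170 ng/mL

Number of half-lives: n = 16.5/29.1 ≈ 0.56701.
Remaining = 246 × (1/2)^0.56701 = 246 × 0.67501 ≈ 166.05 ng/mL.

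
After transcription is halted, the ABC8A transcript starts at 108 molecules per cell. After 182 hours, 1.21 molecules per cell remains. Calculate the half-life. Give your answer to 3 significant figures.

28.1 hours

A/A₀ = 1.21/108 ≈ 0.011204.
n = log₂(89.256) ≈ 6.4799 half-lives elapsed in 182 hours.
t½ = 182/6.4799 ≈ 28.087 hours.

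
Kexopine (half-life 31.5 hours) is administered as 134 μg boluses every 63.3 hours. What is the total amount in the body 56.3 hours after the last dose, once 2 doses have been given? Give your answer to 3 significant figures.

48.5 μg

The 2 doses were given 119.6, 56.3 hours ago.
Total = 134·(1/2)^(119.6/31.5) + 134·(1/2)^(56.3/31.5)
      = 9.6415 + 38.822 ≈ 48.463 μg.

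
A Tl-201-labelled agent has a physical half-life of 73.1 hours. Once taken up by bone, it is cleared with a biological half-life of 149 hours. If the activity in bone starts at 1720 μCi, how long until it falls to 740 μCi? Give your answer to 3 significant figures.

59.7 hours

1/t_eff = 1/t_phys + 1/t_biol = 1/73.1 + 1/149 = 0.020391 per hour.
t_eff = 73.1 × 149 / (73.1 + 149) ≈ 49.041 hours.
n = log₂(1720/740) ≈ 1.2168; t = 1.2168 × 49.041 ≈ 59.673 hours.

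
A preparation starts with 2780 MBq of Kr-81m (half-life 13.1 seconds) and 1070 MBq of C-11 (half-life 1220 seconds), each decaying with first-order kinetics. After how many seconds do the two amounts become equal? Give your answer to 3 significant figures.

Set 2780·(1/2)^(t/13.1) = 1070·(1/2)^(t/1220).
Taking log₂: log₂(2780/1070) = t·(1/13.1 − 1/1220).
log₂(2.5981) = 1.3775; 1/13.1 − 1/1220 = 0.075516.
t = 1.3775 / 0.075516 ≈ 18.241 seconds.

18.2 seconds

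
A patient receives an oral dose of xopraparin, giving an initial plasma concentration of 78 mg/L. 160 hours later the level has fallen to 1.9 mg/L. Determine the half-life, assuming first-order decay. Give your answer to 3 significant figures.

A/A₀ = 1.9/78 ≈ 0.024359.
n = log₂(41.053) ≈ 5.3594 half-lives elapsed in 160 hours.
t½ = 160/5.3594 ≈ 29.854 hours.

29.9 hours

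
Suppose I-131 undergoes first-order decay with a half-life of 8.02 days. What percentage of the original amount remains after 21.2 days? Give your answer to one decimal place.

n = 21.2/8.02 ≈ 2.6434 half-lives.
Fraction remaining = (1/2)^2.6434 ≈ 0.16005, i.e. 16.005%.

16.0%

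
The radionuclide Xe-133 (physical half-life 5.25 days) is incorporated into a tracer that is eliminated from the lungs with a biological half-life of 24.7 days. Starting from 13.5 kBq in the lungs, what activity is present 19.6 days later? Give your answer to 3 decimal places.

1/t_eff = 1/t_phys + 1/t_biol = 1/5.25 + 1/24.7 = 0.23096 per day.
t_eff = 5.25 × 24.7 / (5.25 + 24.7) ≈ 4.3297 days.
Remaining = 13.5 × (1/2)^(19.6/4.3297) = 13.5 × (1/2)^4.5269 ≈ 0.58562 kBq.

0.586 kBq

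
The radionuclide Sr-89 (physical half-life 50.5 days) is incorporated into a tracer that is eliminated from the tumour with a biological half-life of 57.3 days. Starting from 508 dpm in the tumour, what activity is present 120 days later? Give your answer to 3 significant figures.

1/t_eff = 1/t_phys + 1/t_biol = 1/50.5 + 1/57.3 = 0.037254 per day.
t_eff = 50.5 × 57.3 / (50.5 + 57.3) ≈ 26.843 days.
Remaining = 508 × (1/2)^(120/26.843) = 508 × (1/2)^4.4705 ≈ 22.915 dpm.

22.9 dpm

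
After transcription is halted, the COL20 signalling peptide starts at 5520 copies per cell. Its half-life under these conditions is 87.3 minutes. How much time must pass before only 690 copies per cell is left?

261.9 minutes

690/5520 = 1/8, so 3 half-lives have elapsed.
t = 3 × 87.3 = 261.9 minutes.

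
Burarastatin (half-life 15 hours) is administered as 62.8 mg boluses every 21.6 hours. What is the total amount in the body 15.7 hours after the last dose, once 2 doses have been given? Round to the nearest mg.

The 2 doses were given 37.3, 15.7 hours ago.
Total = 62.8·(1/2)^(37.3/15) + 62.8·(1/2)^(15.7/15)
      = 11.205 + 30.401 ≈ 41.605 mg.

42 mg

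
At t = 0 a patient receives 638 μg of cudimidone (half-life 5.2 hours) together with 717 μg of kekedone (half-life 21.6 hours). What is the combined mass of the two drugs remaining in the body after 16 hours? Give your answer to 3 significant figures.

cudimidone: 638 × (1/2)^(16/5.2) = 638 × (1/2)^3.0769 ≈ 75.609 μg.
kekedone: 717 × (1/2)^(16/21.6) = 717 × (1/2)^0.74074 ≈ 429.08 μg.
Total = 75.609 + 429.08 ≈ 504.68 μg.

505 μg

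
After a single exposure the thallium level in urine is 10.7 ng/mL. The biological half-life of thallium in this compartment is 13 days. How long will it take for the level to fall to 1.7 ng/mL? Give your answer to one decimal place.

34.5 days

Fraction remaining = 1.7/10.7 ≈ 0.15888.
n = log₂(10.7/1.7) = ln(6.2941)/ln 2 ≈ 2.654 half-lives.
t = n × t½ = 2.654 × 13 ≈ 34.502 days.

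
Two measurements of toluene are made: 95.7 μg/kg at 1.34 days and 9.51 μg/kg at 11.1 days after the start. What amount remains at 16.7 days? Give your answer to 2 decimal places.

Over Δt = 11.1 − 1.34 = 9.76 days, the level fell by a factor of 95.7/9.51 ≈ 10.063.
n = log₂(10.063) ≈ 3.331 half-lives, so t½ = 9.76/3.331 ≈ 2.93 days.
From t = 11.1 to t = 16.7: 9.51 × (1/2)^((16.7−11.1)/2.93) ≈ 2.5284 μg/kg.

2.53 μg/kg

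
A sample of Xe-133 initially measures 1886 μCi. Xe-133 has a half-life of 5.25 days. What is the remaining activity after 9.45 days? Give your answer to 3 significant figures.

542 μCi

Number of half-lives: n = 9.45/5.25 ≈ 1.8.
Remaining = 1886 × (1/2)^1.8 = 1886 × 0.28717 ≈ 541.61 μCi.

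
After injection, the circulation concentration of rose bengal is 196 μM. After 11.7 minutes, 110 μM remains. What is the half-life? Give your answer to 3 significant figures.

A/A₀ = 110/196 ≈ 0.56122.
n = log₂(1.7818) ≈ 0.83335 half-lives elapsed in 11.7 minutes.
t½ = 11.7/0.83335 ≈ 14.04 minutes.

14.0 minutes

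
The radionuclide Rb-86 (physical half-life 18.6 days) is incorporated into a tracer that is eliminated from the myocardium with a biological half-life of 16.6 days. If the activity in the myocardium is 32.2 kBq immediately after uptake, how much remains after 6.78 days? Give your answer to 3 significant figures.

1/t_eff = 1/t_phys + 1/t_biol = 1/18.6 + 1/16.6 = 0.114 per day.
t_eff = 18.6 × 16.6 / (18.6 + 16.6) ≈ 8.7716 days.
Remaining = 32.2 × (1/2)^(6.78/8.7716) = 32.2 × (1/2)^0.77295 ≈ 18.844 kBq.

18.8 kBq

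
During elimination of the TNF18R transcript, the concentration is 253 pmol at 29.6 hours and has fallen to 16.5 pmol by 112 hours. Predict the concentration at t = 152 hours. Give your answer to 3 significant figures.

4.38 pmol

Over Δt = 112 − 29.6 = 82.4 hours, the level fell by a factor of 253/16.5 ≈ 15.333.
n = log₂(15.333) ≈ 3.9386 half-lives, so t½ = 82.4/3.9386 ≈ 20.921 hours.
From t = 112 to t = 152: 16.5 × (1/2)^((152−112)/20.921) ≈ 4.3846 pmol.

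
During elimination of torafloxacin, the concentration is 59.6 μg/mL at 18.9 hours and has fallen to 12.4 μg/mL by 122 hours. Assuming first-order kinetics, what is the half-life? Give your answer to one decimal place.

45.5 hours

Over Δt = 122 − 18.9 = 103.1 hours, the level fell by a factor of 59.6/12.4 ≈ 4.8065.
n = log₂(4.8065) ≈ 2.265 half-lives, so t½ = 103.1/2.265 ≈ 45.519 hours.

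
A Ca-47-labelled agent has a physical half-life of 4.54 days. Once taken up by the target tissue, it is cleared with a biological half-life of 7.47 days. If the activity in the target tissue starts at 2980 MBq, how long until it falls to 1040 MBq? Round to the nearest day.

4 days

1/t_eff = 1/t_phys + 1/t_biol = 1/4.54 + 1/7.47 = 0.35413 per day.
t_eff = 4.54 × 7.47 / (4.54 + 7.47) ≈ 2.8238 days.
n = log₂(2980/1040) ≈ 1.5187; t = 1.5187 × 2.8238 ≈ 4.2886 days.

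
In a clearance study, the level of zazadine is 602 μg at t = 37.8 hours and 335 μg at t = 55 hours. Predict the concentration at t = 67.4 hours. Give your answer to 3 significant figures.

220 μg

Over Δt = 55 − 37.8 = 17.2 hours, the level fell by a factor of 602/335 ≈ 1.797.
n = log₂(1.797) ≈ 0.8456 half-lives, so t½ = 17.2/0.8456 ≈ 20.341 hours.
From t = 55 to t = 67.4: 335 × (1/2)^((67.4−55)/20.341) ≈ 219.55 μg.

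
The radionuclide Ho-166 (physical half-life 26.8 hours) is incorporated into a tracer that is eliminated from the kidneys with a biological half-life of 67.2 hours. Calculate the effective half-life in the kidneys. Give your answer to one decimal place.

19.2 hours

1/t_eff = 1/t_phys + 1/t_biol = 1/26.8 + 1/67.2 = 0.052194 per hour.
t_eff = 26.8 × 67.2 / (26.8 + 67.2) ≈ 19.159 hours.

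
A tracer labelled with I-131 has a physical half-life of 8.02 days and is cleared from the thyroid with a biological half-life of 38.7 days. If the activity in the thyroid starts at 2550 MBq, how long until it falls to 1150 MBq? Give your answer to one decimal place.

7.6 days

1/t_eff = 1/t_phys + 1/t_biol = 1/8.02 + 1/38.7 = 0.15053 per day.
t_eff = 8.02 × 38.7 / (8.02 + 38.7) ≈ 6.6433 days.
n = log₂(2550/1150) ≈ 1.1489; t = 1.1489 × 6.6433 ≈ 7.6322 days.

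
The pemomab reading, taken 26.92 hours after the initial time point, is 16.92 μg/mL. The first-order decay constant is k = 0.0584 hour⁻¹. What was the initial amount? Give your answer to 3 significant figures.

81.5 μg/mL

t½ = ln 2 / k = 0.69315 / 0.0584 ≈ 11.869 hours.
Number of half-lives elapsed: n = 26.92/11.869 ≈ 2.2681.
A₀ = A × 2^n = 16.92 × 2^2.2681 = 16.92 × 4.8169 ≈ 81.502 μg/mL.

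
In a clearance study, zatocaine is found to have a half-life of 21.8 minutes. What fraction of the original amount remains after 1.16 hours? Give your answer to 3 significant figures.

0.109

1.16 hours = 69.6 minutes.
n = 69.6/21.8 ≈ 3.1927 half-lives.
Fraction remaining = (1/2)^3.1927 ≈ 0.10937.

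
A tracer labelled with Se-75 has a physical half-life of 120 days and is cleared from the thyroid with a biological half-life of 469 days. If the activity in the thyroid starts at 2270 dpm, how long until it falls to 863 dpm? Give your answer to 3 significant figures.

1/t_eff = 1/t_phys + 1/t_biol = 1/120 + 1/469 = 0.010466 per day.
t_eff = 120 × 469 / (120 + 469) ≈ 95.552 days.
n = log₂(2270/863) ≈ 1.3953; t = 1.3953 × 95.552 ≈ 133.32 days.

133 days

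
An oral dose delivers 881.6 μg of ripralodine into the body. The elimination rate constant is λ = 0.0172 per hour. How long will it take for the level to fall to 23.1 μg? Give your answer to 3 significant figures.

212 hours

t½ = ln 2 / λ = 0.69315 / 0.0172 ≈ 40.299 hours.
Fraction remaining = 23.1/881.6 ≈ 0.026202.
n = log₂(881.6/23.1) = ln(38.165)/ln 2 ≈ 5.2542 half-lives.
t = n × t½ = 5.2542 × 40.299 ≈ 211.74 hours.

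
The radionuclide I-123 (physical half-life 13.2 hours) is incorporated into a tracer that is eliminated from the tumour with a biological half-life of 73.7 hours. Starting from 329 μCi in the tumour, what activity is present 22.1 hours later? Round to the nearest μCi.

84 μCi

1/t_eff = 1/t_phys + 1/t_biol = 1/13.2 + 1/73.7 = 0.089326 per hour.
t_eff = 13.2 × 73.7 / (13.2 + 73.7) ≈ 11.195 hours.
Remaining = 329 × (1/2)^(22.1/11.195) = 329 × (1/2)^1.9741 ≈ 83.74 μCi.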